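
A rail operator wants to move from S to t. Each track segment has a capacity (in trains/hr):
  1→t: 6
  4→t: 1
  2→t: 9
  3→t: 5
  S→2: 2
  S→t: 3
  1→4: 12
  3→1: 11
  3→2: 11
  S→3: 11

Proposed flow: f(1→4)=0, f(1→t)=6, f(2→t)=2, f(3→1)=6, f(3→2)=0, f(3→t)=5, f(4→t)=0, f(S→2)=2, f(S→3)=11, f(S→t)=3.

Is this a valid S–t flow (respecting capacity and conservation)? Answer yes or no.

Yes

Every edge has 0 ≤ f(e) ≤ cap(e).
At each intermediate node, inflow equals outflow.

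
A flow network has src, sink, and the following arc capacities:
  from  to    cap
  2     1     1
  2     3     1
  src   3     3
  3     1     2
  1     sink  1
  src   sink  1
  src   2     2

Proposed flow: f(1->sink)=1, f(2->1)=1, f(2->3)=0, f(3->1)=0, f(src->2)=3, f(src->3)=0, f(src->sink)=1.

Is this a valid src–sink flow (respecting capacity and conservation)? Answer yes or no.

Capacity violated on src->2: flow 3 > capacity 2.

No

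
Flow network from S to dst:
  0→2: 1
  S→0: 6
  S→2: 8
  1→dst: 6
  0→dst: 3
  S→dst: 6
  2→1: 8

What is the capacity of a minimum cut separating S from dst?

Max flow = 15 (via 3 augmenting paths).
In the residual at optimum, the set reachable from S is {0, 1, 2, S}.
Cut edges: S→dst (cap 6), 0→dst (cap 3), 1→dst (cap 6). Sum = 15.

15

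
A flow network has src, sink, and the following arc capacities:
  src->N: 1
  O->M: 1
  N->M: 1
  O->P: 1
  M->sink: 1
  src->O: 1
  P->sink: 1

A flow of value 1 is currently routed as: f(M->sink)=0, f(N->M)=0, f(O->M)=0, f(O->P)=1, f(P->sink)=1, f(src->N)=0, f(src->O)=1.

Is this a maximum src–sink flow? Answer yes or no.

Residual path src->N->M->sink has bottleneck 1 > 0.
Pushing 1 along it raises the flow to 2, so the given flow is not maximum.

No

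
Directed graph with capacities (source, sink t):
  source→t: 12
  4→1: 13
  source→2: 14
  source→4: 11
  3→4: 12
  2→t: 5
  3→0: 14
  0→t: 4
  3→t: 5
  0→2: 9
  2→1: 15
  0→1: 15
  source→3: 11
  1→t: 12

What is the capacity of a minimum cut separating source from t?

38

Max flow = 38 (via 6 augmenting paths).
In the residual at optimum, the set reachable from source is {0, 1, 2, 3, 4, source}.
Cut edges: source→t (cap 12), 3→t (cap 5), 0→t (cap 4), 2→t (cap 5), 1→t (cap 12). Sum = 38.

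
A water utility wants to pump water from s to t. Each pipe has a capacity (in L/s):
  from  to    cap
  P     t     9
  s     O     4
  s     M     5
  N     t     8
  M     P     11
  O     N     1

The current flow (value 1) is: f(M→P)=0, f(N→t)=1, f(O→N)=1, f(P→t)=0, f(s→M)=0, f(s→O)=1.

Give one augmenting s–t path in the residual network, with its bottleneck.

Residual along s→M→P→t: s→M: 5, M→P: 11, P→t: 9.
Bottleneck = min = 5.

s→M→P→t, bottleneck 5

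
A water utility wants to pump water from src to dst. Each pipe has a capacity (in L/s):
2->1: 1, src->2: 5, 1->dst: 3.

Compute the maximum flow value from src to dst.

Augment src->2->1->dst: bottleneck 1. Total 1.
No augmenting path remains in the residual graph.

1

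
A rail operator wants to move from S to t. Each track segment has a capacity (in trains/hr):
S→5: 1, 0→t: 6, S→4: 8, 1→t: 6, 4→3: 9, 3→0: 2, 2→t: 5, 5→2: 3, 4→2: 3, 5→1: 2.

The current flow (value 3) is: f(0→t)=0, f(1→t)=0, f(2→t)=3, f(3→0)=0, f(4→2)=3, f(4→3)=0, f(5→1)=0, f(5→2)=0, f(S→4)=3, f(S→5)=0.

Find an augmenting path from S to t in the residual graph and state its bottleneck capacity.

Residual along S→5→1→t: S→5: 1, 5→1: 2, 1→t: 6.
Bottleneck = min = 1.

S→5→1→t, bottleneck 1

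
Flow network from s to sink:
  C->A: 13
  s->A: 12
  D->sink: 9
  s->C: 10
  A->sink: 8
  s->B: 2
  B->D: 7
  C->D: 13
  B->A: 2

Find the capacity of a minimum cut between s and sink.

17

Max flow = 17 (via 2 augmenting paths).
In the residual at optimum, the set reachable from s is {A, B, C, D, s}.
Cut edges: D->sink (cap 9), A->sink (cap 8). Sum = 17.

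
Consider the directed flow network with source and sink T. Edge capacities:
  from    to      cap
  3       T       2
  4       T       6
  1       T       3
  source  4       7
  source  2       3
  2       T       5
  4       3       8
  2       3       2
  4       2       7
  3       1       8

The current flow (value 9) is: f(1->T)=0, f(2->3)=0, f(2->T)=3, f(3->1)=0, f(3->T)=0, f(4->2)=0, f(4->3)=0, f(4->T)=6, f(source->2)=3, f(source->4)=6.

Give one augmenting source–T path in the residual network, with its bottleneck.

Residual along source->4->2->T: source->4: 1, 4->2: 7, 2->T: 2.
Bottleneck = min = 1.

source->4->2->T, bottleneck 1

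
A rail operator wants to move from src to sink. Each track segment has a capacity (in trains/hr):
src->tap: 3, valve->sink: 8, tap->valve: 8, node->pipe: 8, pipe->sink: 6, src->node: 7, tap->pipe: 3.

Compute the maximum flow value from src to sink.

Augment src->tap->valve->sink: bottleneck 3. Total 3.
Augment src->node->pipe->sink: bottleneck 6. Total 9.
No augmenting path remains in the residual graph.

9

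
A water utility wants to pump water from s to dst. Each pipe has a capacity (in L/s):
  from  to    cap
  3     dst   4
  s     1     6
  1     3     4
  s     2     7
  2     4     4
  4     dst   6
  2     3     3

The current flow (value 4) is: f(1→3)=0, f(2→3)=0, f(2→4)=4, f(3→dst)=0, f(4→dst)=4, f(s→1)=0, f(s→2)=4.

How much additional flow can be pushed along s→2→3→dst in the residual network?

Residual capacities along the path: s→2: 3, 2→3: 3, 3→dst: 4.
Minimum is 3.

3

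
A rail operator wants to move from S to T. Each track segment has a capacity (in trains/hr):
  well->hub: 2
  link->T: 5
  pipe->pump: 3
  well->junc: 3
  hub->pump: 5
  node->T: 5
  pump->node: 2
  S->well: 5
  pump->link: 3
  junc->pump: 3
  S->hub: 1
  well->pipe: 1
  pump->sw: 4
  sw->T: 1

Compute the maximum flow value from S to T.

Augment S->hub->pump->link->T: bottleneck 1. Total 1.
Augment S->well->junc->pump->link->T: bottleneck 2. Total 3.
Augment S->well->junc->pump->node->T: bottleneck 1. Total 4.
Augment S->well->pipe->pump->node->T: bottleneck 1. Total 5.
Augment S->well->hub->pump->sw->T: bottleneck 1. Total 6.
No augmenting path remains in the residual graph.

6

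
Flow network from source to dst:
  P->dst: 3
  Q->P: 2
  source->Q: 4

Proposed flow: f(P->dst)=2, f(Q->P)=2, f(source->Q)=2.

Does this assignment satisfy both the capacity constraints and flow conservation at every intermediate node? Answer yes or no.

Yes

Every edge has 0 ≤ f(e) ≤ cap(e).
At each intermediate node, inflow equals outflow.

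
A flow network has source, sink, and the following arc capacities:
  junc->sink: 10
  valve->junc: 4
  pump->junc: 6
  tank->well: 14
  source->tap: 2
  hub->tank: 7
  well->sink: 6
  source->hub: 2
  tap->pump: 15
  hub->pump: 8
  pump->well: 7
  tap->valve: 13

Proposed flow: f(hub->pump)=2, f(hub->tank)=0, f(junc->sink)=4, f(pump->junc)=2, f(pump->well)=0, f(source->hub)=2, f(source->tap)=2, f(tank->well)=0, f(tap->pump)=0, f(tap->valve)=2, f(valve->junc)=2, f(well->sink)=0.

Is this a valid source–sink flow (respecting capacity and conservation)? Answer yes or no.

Every edge has 0 ≤ f(e) ≤ cap(e).
At each intermediate node, inflow equals outflow.

Yes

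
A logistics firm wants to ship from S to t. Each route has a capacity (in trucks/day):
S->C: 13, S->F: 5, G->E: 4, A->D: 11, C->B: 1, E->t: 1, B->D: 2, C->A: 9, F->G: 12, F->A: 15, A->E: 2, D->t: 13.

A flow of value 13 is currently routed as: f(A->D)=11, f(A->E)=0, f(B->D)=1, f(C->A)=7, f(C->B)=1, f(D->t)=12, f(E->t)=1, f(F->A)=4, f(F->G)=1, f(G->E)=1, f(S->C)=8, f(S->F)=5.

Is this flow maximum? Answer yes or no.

Yes

Residual reachable from S: {A, C, E, F, G, S}; t is not reachable.
Saturated cut: C->B, A->D, E->t with total capacity 13 = current flow value. Flow is maximum.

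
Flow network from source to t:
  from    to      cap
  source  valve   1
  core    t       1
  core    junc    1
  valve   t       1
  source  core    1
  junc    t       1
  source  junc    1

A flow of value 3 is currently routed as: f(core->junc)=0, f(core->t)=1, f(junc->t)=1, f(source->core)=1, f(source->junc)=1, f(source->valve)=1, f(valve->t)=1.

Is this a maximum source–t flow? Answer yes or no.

Yes

Residual reachable from source: {source}; t is not reachable.
Saturated cut: source->core, source->valve, source->junc with total capacity 3 = current flow value. Flow is maximum.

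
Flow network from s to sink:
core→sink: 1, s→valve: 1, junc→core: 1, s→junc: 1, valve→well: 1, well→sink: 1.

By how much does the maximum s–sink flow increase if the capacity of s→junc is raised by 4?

Original max flow = 2.
Even with extra capacity on s→junc, another cut of capacity 2 remains binding.
New max flow = 2. Increase = 0.

0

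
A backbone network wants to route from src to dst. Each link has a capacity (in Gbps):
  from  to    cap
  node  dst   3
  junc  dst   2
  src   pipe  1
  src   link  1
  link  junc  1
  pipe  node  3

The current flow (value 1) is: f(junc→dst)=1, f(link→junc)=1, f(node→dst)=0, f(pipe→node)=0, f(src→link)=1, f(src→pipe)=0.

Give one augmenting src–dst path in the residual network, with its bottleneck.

Residual along src→pipe→node→dst: src→pipe: 1, pipe→node: 3, node→dst: 3.
Bottleneck = min = 1.

src→pipe→node→dst, bottleneck 1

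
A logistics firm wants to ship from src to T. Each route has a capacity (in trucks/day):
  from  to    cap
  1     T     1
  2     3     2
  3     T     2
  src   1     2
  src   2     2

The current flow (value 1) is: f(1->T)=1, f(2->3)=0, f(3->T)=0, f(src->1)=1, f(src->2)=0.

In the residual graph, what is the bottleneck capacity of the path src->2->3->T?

2

Residual capacities along the path: src->2: 2, 2->3: 2, 3->T: 2.
Minimum is 2.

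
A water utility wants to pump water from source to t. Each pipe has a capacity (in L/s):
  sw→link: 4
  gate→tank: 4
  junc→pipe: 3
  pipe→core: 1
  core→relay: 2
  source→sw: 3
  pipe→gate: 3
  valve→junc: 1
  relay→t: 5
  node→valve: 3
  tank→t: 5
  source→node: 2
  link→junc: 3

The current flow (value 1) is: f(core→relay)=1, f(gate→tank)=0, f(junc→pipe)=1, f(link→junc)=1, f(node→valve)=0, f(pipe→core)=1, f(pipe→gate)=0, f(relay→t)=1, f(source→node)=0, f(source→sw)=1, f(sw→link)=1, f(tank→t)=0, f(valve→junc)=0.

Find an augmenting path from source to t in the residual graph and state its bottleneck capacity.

source→sw→link→junc→pipe→gate→tank→t, bottleneck 2

Residual along source→sw→link→junc→pipe→gate→tank→t: source→sw: 2, sw→link: 3, link→junc: 2, junc→pipe: 2, pipe→gate: 3, gate→tank: 4, tank→t: 5.
Bottleneck = min = 2.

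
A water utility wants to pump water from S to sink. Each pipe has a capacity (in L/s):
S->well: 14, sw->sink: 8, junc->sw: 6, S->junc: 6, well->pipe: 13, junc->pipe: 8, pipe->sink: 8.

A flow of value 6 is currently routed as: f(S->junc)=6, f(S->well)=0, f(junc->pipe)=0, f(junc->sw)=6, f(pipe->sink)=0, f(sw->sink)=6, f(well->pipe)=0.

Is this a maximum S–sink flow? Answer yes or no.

No

Residual path S->well->pipe->sink has bottleneck 8 > 0.
Pushing 8 along it raises the flow to 14, so the given flow is not maximum.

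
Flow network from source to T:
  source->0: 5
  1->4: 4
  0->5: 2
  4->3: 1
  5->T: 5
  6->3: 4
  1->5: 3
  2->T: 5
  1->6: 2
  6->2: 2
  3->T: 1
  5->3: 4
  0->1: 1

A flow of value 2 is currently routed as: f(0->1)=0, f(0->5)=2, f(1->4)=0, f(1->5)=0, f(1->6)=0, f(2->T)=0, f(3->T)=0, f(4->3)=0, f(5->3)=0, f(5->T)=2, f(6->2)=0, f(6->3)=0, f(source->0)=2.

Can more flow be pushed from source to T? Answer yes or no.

Residual path source->0->1->5->T has bottleneck 1 > 0.
Pushing 1 along it raises the flow to 3, so the given flow is not maximum.

Yes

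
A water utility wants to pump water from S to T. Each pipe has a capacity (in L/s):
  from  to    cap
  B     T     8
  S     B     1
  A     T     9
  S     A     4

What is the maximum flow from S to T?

5

Augment S→A→T: bottleneck 4. Total 4.
Augment S→B→T: bottleneck 1. Total 5.
No augmenting path remains in the residual graph.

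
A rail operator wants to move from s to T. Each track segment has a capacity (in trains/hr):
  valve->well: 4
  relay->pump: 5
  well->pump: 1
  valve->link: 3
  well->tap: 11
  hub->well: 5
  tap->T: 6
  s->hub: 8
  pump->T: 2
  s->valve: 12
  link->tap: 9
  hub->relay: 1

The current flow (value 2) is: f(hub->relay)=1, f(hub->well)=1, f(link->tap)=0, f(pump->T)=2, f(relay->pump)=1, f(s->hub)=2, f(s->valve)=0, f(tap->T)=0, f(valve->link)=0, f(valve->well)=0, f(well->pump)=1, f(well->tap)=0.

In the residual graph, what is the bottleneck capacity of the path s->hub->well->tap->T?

4

Residual capacities along the path: s->hub: 6, hub->well: 4, well->tap: 11, tap->T: 6.
Minimum is 4.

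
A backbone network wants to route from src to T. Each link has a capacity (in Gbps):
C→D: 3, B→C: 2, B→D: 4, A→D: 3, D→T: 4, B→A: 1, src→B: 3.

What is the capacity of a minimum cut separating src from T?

3

Max flow = 3 (via 1 augmenting path).
In the residual at optimum, the set reachable from src is {src}.
Cut edges: src→B (cap 3). Sum = 3.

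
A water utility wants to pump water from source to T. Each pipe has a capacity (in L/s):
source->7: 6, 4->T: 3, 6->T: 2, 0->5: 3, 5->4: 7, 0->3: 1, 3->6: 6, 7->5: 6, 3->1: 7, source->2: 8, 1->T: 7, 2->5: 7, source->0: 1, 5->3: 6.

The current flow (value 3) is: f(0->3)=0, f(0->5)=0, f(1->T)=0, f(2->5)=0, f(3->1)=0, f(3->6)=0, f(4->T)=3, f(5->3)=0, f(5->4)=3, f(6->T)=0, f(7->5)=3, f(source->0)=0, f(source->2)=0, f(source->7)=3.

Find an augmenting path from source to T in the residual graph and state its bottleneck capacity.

Residual along source->0->3->1->T: source->0: 1, 0->3: 1, 3->1: 7, 1->T: 7.
Bottleneck = min = 1.

source->0->3->1->T, bottleneck 1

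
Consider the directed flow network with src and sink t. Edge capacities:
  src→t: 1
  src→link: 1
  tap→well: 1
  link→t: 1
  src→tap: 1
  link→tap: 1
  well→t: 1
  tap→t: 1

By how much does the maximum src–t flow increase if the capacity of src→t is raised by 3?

Original max flow = 3.
After raising cap(src→t), augmenting paths through that edge carry 3 more units.
New max flow = 6. Increase = 3.

3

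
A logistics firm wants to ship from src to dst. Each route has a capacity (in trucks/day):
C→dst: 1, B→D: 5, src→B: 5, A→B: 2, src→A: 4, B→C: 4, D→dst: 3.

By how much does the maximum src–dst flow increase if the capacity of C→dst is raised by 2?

2

Original max flow = 4.
After raising cap(C→dst), augmenting paths through that edge carry 2 more units.
New max flow = 6. Increase = 2.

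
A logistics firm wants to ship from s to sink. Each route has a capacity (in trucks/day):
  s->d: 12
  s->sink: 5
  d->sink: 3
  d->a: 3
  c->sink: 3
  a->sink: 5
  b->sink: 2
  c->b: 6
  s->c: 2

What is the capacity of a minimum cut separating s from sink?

13

Max flow = 13 (via 4 augmenting paths).
In the residual at optimum, the set reachable from s is {d, s}.
Cut edges: s->c (cap 2), s->sink (cap 5), d->a (cap 3), d->sink (cap 3). Sum = 13.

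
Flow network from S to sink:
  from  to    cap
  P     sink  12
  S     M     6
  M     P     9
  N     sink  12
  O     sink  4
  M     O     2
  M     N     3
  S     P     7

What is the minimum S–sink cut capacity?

13

Max flow = 13 (via 3 augmenting paths).
In the residual at optimum, the set reachable from S is {S}.
Cut edges: S→M (cap 6), S→P (cap 7). Sum = 13.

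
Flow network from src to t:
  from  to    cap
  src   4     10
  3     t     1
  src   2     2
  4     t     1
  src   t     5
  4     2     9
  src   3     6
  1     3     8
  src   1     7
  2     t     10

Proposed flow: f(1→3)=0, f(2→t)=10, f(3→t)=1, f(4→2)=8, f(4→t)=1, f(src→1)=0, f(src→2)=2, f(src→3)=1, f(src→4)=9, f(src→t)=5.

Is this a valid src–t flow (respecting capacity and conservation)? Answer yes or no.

Yes

Every edge has 0 ≤ f(e) ≤ cap(e).
At each intermediate node, inflow equals outflow.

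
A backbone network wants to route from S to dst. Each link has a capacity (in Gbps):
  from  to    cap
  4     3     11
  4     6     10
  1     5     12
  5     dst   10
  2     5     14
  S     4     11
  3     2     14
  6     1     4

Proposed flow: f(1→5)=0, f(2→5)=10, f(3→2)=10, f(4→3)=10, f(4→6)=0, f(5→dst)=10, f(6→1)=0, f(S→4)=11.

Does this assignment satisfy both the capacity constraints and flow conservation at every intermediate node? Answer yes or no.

No

Conservation fails at 4: inflow 11 ≠ outflow 10.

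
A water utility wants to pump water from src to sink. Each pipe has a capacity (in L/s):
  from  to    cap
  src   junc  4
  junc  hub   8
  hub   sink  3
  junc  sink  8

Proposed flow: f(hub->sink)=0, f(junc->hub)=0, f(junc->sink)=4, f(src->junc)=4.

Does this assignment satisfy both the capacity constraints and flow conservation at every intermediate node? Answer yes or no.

Yes

Every edge has 0 ≤ f(e) ≤ cap(e).
At each intermediate node, inflow equals outflow.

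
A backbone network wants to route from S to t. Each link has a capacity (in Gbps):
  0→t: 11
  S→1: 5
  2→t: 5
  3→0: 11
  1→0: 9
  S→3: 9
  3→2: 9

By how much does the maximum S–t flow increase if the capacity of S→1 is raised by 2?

Original max flow = 14.
After raising cap(S→1), augmenting paths through that edge carry 2 more units.
New max flow = 16. Increase = 2.

2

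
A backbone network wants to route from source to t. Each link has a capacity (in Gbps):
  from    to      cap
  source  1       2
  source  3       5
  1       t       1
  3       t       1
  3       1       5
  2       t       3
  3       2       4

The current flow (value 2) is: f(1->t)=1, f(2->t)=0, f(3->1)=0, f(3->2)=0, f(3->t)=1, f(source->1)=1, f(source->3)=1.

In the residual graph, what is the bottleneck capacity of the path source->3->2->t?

Residual capacities along the path: source->3: 4, 3->2: 4, 2->t: 3.
Minimum is 3.

3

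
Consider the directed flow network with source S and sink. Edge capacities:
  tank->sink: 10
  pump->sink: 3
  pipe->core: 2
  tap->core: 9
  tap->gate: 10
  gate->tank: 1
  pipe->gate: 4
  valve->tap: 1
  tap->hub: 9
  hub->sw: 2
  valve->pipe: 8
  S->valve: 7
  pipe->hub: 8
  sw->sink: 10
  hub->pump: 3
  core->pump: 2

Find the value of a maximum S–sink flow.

Augment S->valve->tap->hub->pump->sink: bottleneck 1. Total 1.
Augment S->valve->pipe->gate->tank->sink: bottleneck 1. Total 2.
Augment S->valve->pipe->hub->pump->sink: bottleneck 2. Total 4.
Augment S->valve->pipe->hub->sw->sink: bottleneck 2. Total 6.
No augmenting path remains in the residual graph.

6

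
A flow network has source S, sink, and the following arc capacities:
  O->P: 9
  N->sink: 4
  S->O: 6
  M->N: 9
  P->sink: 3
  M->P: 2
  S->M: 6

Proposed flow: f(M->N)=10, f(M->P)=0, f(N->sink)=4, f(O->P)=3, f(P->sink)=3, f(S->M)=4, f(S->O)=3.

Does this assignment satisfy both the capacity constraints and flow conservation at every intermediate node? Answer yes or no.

No

Capacity violated on M->N: flow 10 > capacity 9.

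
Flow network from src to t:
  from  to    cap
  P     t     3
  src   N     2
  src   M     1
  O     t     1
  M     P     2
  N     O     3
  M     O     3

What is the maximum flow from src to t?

2

Augment src->N->O->t: bottleneck 1. Total 1.
Augment src->M->P->t: bottleneck 1. Total 2.
No augmenting path remains in the residual graph.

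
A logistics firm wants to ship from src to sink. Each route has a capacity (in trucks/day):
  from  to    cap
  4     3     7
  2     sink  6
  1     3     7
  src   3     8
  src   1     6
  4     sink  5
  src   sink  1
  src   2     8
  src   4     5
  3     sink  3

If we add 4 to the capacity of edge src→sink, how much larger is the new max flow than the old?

4

Original max flow = 15.
After raising cap(src→sink), augmenting paths through that edge carry 4 more units.
New max flow = 19. Increase = 4.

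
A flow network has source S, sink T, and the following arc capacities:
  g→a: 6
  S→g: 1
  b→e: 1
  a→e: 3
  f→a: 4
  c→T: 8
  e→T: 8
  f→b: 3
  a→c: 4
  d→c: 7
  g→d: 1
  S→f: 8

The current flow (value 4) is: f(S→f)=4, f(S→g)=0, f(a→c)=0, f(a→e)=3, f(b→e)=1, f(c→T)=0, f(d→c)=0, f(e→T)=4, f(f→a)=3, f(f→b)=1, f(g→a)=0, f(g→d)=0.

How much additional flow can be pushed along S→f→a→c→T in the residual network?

Residual capacities along the path: S→f: 4, f→a: 1, a→c: 4, c→T: 8.
Minimum is 1.

1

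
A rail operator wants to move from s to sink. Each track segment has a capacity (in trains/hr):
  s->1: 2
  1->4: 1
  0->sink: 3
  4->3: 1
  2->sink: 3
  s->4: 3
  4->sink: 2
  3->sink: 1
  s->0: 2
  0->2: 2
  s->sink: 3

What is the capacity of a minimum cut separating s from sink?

8

Max flow = 8 (via 4 augmenting paths).
In the residual at optimum, the set reachable from s is {1, 4, s}.
Cut edges: s->0 (cap 2), s->sink (cap 3), 4->3 (cap 1), 4->sink (cap 2). Sum = 8.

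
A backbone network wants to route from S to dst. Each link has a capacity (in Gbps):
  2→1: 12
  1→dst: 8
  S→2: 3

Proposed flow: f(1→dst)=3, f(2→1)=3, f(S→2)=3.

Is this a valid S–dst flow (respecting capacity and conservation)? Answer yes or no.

Every edge has 0 ≤ f(e) ≤ cap(e).
At each intermediate node, inflow equals outflow.

Yes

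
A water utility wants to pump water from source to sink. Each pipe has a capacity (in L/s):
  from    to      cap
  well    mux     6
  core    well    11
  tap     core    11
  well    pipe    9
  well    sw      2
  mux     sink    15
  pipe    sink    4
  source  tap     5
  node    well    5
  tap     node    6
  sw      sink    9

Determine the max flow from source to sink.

5

Augment source→tap→core→well→sw→sink: bottleneck 2. Total 2.
Augment source→tap→core→well→mux→sink: bottleneck 3. Total 5.
No augmenting path remains in the residual graph.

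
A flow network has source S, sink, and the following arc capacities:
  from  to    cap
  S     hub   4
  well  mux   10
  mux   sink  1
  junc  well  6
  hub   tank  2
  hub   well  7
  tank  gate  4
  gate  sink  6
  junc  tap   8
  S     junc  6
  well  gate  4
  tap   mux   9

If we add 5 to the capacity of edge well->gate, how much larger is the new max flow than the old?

0

Original max flow = 7.
Even with extra capacity on well->gate, another cut of capacity 7 remains binding.
New max flow = 7. Increase = 0.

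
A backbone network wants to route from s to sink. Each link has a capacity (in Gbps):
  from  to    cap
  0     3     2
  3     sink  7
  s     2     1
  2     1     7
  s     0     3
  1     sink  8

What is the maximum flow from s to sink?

Augment s->0->3->sink: bottleneck 2. Total 2.
Augment s->2->1->sink: bottleneck 1. Total 3.
No augmenting path remains in the residual graph.

3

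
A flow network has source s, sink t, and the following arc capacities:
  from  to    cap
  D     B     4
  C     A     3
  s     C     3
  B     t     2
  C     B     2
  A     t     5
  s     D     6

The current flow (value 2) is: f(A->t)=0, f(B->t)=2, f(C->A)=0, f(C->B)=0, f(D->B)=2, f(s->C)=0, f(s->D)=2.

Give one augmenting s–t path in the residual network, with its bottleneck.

s->C->A->t, bottleneck 3

Residual along s->C->A->t: s->C: 3, C->A: 3, A->t: 5.
Bottleneck = min = 3.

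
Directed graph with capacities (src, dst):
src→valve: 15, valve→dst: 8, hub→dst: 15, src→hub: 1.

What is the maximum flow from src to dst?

9

Augment src→valve→dst: bottleneck 8. Total 8.
Augment src→hub→dst: bottleneck 1. Total 9.
No augmenting path remains in the residual graph.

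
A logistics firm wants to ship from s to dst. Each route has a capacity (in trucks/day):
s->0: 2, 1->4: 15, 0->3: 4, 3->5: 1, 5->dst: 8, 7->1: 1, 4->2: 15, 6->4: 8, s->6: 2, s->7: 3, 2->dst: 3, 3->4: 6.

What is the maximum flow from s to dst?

4

Augment s->0->3->5->dst: bottleneck 1. Total 1.
Augment s->6->4->2->dst: bottleneck 2. Total 3.
Augment s->7->1->4->2->dst: bottleneck 1. Total 4.
No augmenting path remains in the residual graph.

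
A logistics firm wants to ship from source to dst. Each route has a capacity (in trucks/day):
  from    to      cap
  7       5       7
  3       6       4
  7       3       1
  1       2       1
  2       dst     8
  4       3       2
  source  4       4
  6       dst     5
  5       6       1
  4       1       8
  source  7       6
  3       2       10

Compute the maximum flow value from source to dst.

Augment source→4→1→2→dst: bottleneck 1. Total 1.
Augment source→4→3→2→dst: bottleneck 2. Total 3.
Augment source→7→3→2→dst: bottleneck 1. Total 4.
Augment source→7→5→6→dst: bottleneck 1. Total 5.
No augmenting path remains in the residual graph.

5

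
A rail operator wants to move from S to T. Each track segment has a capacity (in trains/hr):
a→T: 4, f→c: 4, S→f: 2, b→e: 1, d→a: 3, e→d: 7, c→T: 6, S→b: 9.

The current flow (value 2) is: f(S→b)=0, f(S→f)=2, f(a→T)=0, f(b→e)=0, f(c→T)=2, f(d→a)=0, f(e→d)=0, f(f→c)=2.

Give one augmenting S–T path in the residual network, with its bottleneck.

Residual along S→b→e→d→a→T: S→b: 9, b→e: 1, e→d: 7, d→a: 3, a→T: 4.
Bottleneck = min = 1.

S→b→e→d→a→T, bottleneck 1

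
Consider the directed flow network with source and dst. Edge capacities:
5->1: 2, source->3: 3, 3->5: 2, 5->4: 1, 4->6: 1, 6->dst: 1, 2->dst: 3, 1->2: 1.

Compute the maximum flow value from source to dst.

Augment source->3->5->4->6->dst: bottleneck 1. Total 1.
Augment source->3->5->1->2->dst: bottleneck 1. Total 2.
No augmenting path remains in the residual graph.

2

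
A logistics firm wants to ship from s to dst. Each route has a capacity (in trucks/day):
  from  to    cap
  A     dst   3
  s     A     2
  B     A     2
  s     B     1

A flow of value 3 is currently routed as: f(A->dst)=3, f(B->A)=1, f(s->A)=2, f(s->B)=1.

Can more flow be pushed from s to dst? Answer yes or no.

Residual reachable from s: {s}; dst is not reachable.
Saturated cut: s->B, s->A with total capacity 3 = current flow value. Flow is maximum.

No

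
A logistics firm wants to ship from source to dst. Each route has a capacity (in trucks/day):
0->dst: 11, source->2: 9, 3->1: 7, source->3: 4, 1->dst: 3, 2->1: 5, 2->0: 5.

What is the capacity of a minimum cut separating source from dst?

Max flow = 8 (via 2 augmenting paths).
In the residual at optimum, the set reachable from source is {1, 2, 3, source}.
Cut edges: 2->0 (cap 5), 1->dst (cap 3). Sum = 8.

8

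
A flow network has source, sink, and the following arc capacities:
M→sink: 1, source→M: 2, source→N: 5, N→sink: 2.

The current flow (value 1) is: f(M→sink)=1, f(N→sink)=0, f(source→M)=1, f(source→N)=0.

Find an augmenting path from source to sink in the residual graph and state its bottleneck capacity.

Residual along source→N→sink: source→N: 5, N→sink: 2.
Bottleneck = min = 2.

source→N→sink, bottleneck 2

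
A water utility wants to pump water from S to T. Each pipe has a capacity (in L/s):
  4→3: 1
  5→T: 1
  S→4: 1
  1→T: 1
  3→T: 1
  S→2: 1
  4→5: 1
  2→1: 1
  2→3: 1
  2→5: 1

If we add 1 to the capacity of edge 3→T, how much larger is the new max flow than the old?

Original max flow = 2.
Edge 3→T does not cross the min cut (source side {S}), so extra capacity there cannot help.
New max flow = 2. Increase = 0.

0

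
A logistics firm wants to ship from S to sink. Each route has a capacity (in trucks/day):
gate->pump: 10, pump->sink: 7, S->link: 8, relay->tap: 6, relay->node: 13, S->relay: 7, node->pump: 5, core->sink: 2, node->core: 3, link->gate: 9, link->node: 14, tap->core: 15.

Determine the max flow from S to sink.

9

Augment S->link->gate->pump->sink: bottleneck 7. Total 7.
Augment S->link->node->core->sink: bottleneck 1. Total 8.
Augment S->relay->node->core->sink: bottleneck 1. Total 9.
No augmenting path remains in the residual graph.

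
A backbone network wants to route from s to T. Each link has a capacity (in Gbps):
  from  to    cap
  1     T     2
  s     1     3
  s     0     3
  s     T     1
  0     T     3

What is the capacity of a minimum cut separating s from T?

Max flow = 6 (via 3 augmenting paths).
In the residual at optimum, the set reachable from s is {1, s}.
Cut edges: s→0 (cap 3), s→T (cap 1), 1→T (cap 2). Sum = 6.

6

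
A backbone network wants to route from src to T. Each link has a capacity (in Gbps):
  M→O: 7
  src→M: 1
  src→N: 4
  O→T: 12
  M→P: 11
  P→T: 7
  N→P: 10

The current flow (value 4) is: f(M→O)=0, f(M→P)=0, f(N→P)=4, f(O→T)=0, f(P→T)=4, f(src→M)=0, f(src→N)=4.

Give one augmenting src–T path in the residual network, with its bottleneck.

src→M→P→T, bottleneck 1

Residual along src→M→P→T: src→M: 1, M→P: 11, P→T: 3.
Bottleneck = min = 1.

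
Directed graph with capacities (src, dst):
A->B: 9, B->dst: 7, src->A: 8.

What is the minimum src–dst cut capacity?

Max flow = 7 (via 1 augmenting path).
In the residual at optimum, the set reachable from src is {A, B, src}.
Cut edges: B->dst (cap 7). Sum = 7.

7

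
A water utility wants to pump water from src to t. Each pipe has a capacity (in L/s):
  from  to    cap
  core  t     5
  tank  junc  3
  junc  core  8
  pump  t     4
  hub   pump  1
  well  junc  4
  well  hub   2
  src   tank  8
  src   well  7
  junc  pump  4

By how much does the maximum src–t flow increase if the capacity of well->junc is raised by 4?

1

Original max flow = 8.
After raising cap(well->junc), augmenting paths through that edge carry 1 more unit.
New max flow = 9. Increase = 1.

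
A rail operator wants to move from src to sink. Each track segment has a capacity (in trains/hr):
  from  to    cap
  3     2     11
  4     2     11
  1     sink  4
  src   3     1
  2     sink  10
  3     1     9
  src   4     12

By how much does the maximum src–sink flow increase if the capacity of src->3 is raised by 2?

Original max flow = 11.
After raising cap(src->3), augmenting paths through that edge carry 2 more units.
New max flow = 13. Increase = 2.

2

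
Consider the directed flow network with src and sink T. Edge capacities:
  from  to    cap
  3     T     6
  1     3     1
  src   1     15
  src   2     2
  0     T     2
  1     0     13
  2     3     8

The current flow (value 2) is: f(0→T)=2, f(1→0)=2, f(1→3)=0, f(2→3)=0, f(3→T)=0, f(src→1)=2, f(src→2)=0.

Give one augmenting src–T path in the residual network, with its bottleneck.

Residual along src→1→3→T: src→1: 13, 1→3: 1, 3→T: 6.
Bottleneck = min = 1.

src→1→3→T, bottleneck 1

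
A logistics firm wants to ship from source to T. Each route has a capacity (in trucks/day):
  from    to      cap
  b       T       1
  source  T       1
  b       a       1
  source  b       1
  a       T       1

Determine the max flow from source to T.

Augment source→T: bottleneck 1. Total 1.
Augment source→b→T: bottleneck 1. Total 2.
No augmenting path remains in the residual graph.

2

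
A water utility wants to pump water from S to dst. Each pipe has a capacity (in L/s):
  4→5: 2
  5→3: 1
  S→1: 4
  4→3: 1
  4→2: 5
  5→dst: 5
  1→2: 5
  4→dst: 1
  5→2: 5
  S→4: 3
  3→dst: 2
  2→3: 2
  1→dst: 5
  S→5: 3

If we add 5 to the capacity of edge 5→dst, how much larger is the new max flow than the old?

0

Original max flow = 10.
Edge 5→dst does not cross the min cut (source side {S}), so extra capacity there cannot help.
New max flow = 10. Increase = 0.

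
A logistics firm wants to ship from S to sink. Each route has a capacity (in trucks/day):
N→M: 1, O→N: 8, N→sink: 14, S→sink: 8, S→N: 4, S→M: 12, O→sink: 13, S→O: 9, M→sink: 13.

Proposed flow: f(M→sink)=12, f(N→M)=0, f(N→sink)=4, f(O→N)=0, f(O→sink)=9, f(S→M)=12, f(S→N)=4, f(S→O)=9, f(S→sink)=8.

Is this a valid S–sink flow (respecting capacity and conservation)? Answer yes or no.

Yes

Every edge has 0 ≤ f(e) ≤ cap(e).
At each intermediate node, inflow equals outflow.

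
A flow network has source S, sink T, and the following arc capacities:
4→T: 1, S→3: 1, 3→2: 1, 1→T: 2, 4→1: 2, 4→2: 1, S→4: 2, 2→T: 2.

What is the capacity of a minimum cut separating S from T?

Max flow = 3 (via 3 augmenting paths).
In the residual at optimum, the set reachable from S is {S}.
Cut edges: S→3 (cap 1), S→4 (cap 2). Sum = 3.

3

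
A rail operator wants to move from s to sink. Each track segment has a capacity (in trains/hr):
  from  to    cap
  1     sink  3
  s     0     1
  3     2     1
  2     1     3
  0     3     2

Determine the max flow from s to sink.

1

Augment s->0->3->2->1->sink: bottleneck 1. Total 1.
No augmenting path remains in the residual graph.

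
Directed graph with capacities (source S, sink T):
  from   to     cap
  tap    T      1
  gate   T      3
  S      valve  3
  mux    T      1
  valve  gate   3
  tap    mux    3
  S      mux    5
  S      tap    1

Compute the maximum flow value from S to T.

5

Augment S→tap→T: bottleneck 1. Total 1.
Augment S→mux→T: bottleneck 1. Total 2.
Augment S→valve→gate→T: bottleneck 3. Total 5.
No augmenting path remains in the residual graph.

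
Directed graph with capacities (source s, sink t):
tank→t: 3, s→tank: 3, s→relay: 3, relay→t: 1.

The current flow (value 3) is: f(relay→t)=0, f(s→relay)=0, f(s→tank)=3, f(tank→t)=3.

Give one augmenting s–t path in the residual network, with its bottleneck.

s→relay→t, bottleneck 1

Residual along s→relay→t: s→relay: 3, relay→t: 1.
Bottleneck = min = 1.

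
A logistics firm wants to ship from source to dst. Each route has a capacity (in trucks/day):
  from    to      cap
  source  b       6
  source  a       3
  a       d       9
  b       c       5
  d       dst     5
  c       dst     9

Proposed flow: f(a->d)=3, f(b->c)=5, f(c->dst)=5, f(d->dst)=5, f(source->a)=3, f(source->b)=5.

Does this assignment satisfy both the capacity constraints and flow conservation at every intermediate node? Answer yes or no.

Conservation fails at d: inflow 3 ≠ outflow 5.

No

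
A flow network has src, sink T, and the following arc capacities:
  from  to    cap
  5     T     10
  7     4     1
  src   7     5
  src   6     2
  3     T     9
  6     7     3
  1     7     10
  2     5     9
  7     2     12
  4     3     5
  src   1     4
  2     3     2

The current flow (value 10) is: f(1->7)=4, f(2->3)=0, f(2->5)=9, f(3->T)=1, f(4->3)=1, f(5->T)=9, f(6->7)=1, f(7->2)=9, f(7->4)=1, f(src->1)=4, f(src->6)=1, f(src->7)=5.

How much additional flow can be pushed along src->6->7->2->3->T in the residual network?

1

Residual capacities along the path: src->6: 1, 6->7: 2, 7->2: 3, 2->3: 2, 3->T: 8.
Minimum is 1.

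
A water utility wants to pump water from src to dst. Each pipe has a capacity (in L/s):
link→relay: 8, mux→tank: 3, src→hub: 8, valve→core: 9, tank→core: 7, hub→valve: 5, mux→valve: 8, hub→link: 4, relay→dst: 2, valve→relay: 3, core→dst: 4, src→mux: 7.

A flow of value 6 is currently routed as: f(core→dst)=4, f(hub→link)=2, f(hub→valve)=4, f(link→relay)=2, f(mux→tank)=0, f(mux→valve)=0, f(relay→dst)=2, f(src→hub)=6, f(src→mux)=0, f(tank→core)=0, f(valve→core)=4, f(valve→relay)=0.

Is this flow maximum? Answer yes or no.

Yes

Residual reachable from src: {core, hub, link, mux, relay, src, tank, valve}; dst is not reachable.
Saturated cut: relay→dst, core→dst with total capacity 6 = current flow value. Flow is maximum.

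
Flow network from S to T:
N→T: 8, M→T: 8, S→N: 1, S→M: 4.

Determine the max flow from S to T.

Augment S→M→T: bottleneck 4. Total 4.
Augment S→N→T: bottleneck 1. Total 5.
No augmenting path remains in the residual graph.

5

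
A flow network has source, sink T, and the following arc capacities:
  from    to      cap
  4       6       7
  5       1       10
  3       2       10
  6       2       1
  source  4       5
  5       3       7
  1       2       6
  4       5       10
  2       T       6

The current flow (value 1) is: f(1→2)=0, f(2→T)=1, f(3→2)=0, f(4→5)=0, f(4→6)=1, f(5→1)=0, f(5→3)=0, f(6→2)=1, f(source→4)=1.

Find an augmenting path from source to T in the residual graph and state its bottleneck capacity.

source→4→5→3→2→T, bottleneck 4

Residual along source→4→5→3→2→T: source→4: 4, 4→5: 10, 5→3: 7, 3→2: 10, 2→T: 5.
Bottleneck = min = 4.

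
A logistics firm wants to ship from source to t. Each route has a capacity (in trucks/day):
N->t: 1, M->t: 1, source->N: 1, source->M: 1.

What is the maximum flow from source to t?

Augment source->M->t: bottleneck 1. Total 1.
Augment source->N->t: bottleneck 1. Total 2.
No augmenting path remains in the residual graph.

2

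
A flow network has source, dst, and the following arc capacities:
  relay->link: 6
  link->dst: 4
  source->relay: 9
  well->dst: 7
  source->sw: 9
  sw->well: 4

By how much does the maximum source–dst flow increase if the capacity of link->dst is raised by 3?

Original max flow = 8.
After raising cap(link->dst), augmenting paths through that edge carry 2 more units.
New max flow = 10. Increase = 2.

2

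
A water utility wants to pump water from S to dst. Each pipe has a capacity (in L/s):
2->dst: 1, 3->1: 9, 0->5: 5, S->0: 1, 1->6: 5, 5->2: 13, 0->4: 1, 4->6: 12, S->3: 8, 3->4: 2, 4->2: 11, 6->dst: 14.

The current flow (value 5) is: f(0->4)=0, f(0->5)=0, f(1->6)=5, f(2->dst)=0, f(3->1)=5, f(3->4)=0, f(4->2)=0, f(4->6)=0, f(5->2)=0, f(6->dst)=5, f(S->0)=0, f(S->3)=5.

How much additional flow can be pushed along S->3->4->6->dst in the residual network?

Residual capacities along the path: S->3: 3, 3->4: 2, 4->6: 12, 6->dst: 9.
Minimum is 2.

2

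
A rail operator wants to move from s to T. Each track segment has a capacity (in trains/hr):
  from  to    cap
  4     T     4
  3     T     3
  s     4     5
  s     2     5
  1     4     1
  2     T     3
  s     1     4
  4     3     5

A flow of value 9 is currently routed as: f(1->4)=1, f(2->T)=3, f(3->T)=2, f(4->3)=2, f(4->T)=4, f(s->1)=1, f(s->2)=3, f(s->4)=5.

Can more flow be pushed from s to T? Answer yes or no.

Residual reachable from s: {1, 2, s}; T is not reachable.
Saturated cut: s->4, 1->4, 2->T with total capacity 9 = current flow value. Flow is maximum.

No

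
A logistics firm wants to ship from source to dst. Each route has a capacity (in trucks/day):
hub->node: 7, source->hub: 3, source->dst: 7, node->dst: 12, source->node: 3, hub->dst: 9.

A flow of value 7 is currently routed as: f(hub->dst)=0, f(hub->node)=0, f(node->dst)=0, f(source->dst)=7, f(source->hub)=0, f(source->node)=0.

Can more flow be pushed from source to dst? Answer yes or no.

Residual path source->hub->dst has bottleneck 3 > 0.
Pushing 3 along it raises the flow to 10, so the given flow is not maximum.

Yes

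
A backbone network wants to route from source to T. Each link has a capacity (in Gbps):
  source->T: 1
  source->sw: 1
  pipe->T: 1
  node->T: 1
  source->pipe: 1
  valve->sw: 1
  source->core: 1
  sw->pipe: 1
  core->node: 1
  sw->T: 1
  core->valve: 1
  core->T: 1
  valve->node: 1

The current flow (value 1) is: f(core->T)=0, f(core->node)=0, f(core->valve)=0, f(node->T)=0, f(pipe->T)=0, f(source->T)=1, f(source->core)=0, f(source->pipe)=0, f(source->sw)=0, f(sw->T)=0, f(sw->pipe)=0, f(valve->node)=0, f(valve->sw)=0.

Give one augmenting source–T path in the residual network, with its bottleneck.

source->core->T, bottleneck 1

Residual along source->core->T: source->core: 1, core->T: 1.
Bottleneck = min = 1.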